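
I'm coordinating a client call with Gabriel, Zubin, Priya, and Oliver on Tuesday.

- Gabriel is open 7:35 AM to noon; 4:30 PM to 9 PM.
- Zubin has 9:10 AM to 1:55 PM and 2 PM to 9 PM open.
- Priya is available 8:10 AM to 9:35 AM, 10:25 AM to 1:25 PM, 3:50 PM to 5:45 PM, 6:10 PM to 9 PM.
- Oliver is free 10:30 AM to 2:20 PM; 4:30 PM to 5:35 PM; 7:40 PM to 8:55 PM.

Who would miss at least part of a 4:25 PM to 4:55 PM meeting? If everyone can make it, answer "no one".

Gabriel, Oliver

Gabriel: not fully free for 16:25-16:55. Zubin: free for 16:25-16:55. Priya: free for 16:25-16:55. Oliver: not fully free for 16:25-16:55.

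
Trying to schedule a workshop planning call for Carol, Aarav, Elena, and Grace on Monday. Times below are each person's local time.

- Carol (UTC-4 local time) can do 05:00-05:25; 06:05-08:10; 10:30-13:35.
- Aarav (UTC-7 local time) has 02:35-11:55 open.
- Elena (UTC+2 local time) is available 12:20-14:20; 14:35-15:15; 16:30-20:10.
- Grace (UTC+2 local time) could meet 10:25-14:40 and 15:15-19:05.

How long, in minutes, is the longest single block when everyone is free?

155

Carol in UTC: 09:00-09:25, 10:05-12:10, 14:30-17:35 (add 4h to convert from UTC-4).
Aarav in UTC: 09:35-18:55 (add 7h to convert from UTC-7).
Elena in UTC: 10:20-12:20, 12:35-13:15, 14:30-18:10 (subtract 2h to convert from UTC+2).
Grace in UTC: 08:25-12:40, 13:15-17:05 (subtract 2h to convert from UTC+2).
Carol ∩ Aarav: 10:05-12:10, 14:30-17:35.
Carol ∩ Aarav ∩ Elena: 10:20-12:10, 14:30-17:35.
Carol ∩ Aarav ∩ Elena ∩ Grace: 10:20-12:10, 14:30-17:05.
The longest is 14:30-17:05 at 155 minutes.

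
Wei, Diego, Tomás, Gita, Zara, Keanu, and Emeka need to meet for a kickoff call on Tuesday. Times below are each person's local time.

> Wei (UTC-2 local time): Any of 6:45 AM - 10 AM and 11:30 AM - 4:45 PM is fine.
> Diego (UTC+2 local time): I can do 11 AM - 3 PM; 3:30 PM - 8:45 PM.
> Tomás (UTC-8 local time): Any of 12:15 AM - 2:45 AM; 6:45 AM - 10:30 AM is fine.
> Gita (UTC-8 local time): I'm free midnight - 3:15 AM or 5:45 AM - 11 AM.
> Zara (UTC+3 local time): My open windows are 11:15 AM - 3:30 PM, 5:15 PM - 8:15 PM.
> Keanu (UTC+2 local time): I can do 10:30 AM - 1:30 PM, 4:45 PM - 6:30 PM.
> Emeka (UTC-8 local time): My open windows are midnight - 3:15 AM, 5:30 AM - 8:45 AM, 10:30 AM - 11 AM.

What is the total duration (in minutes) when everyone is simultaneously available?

Wei in UTC: 08:45-12:00, 13:30-18:45 (add 2h to convert from UTC-2).
Diego in UTC: 09:00-13:00, 13:30-18:45 (subtract 2h to convert from UTC+2).
Tomás in UTC: 08:15-10:45, 14:45-18:30 (add 8h to convert from UTC-8).
Gita in UTC: 08:00-11:15, 13:45-19:00 (add 8h to convert from UTC-8).
Zara in UTC: 08:15-12:30, 14:15-17:15 (subtract 3h to convert from UTC+3).
Keanu in UTC: 08:30-11:30, 14:45-16:30 (subtract 2h to convert from UTC+2).
Emeka in UTC: 08:00-11:15, 13:30-16:45, 18:30-19:00 (add 8h to convert from UTC-8).
Wei ∩ Diego: 09:00-12:00, 13:30-18:45.
Wei ∩ Diego ∩ Tomás: 09:00-10:45, 14:45-18:30.
Wei ∩ Diego ∩ Tomás ∩ Gita: 09:00-10:45, 14:45-18:30.
Wei ∩ Diego ∩ Tomás ∩ Gita ∩ Zara: 09:00-10:45, 14:45-17:15.
Wei ∩ Diego ∩ Tomás ∩ Gita ∩ Zara ∩ Keanu: 09:00-10:45, 14:45-16:30.
Wei ∩ Diego ∩ Tomás ∩ Gita ∩ Zara ∩ Keanu ∩ Emeka: 09:00-10:45, 14:45-16:30.
Summing the common windows: 105 + 105 = 210 minutes.

210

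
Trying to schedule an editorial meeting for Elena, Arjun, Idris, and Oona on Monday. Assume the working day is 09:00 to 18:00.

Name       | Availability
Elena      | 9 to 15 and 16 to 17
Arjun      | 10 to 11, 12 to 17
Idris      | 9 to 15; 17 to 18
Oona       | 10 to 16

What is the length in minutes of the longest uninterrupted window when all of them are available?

Elena ∩ Arjun: 10:00-11:00, 12:00-15:00, 16:00-17:00.
Elena ∩ Arjun ∩ Idris: 10:00-11:00, 12:00-15:00.
Elena ∩ Arjun ∩ Idris ∩ Oona: 10:00-11:00, 12:00-15:00.
The longest is 12:00-15:00 at 180 minutes.

180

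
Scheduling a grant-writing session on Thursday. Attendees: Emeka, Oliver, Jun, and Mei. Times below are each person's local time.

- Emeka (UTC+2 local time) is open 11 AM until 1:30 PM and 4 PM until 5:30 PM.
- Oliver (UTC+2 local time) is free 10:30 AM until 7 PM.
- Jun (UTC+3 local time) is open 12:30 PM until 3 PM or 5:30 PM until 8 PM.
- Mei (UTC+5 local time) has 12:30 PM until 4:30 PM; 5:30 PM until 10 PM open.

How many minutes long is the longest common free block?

120

Emeka in UTC: 09:00-11:30, 14:00-15:30 (subtract 2h to convert from UTC+2).
Oliver in UTC: 08:30-17:00 (subtract 2h to convert from UTC+2).
Jun in UTC: 09:30-12:00, 14:30-17:00 (subtract 3h to convert from UTC+3).
Mei in UTC: 07:30-11:30, 12:30-17:00 (subtract 5h to convert from UTC+5).
Emeka ∩ Oliver: 09:00-11:30, 14:00-15:30.
Emeka ∩ Oliver ∩ Jun: 09:30-11:30, 14:30-15:30.
Emeka ∩ Oliver ∩ Jun ∩ Mei: 09:30-11:30, 14:30-15:30.
The longest is 09:30-11:30 at 120 minutes.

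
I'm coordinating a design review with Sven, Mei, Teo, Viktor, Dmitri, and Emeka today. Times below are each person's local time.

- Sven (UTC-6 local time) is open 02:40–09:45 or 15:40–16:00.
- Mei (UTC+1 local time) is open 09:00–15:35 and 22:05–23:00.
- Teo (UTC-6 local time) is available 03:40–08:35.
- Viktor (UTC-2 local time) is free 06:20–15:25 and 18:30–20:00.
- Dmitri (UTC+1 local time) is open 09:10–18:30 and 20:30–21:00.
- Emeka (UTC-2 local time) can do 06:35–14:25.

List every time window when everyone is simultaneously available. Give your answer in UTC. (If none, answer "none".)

09:40-14:35

Sven in UTC: 08:40-15:45, 21:40-22:00 (add 6h to convert from UTC-6).
Mei in UTC: 08:00-14:35, 21:05-22:00 (subtract 1h to convert from UTC+1).
Teo in UTC: 09:40-14:35 (add 6h to convert from UTC-6).
Viktor in UTC: 08:20-17:25, 20:30-22:00 (add 2h to convert from UTC-2).
Dmitri in UTC: 08:10-17:30, 19:30-20:00 (subtract 1h to convert from UTC+1).
Emeka in UTC: 08:35-16:25 (add 2h to convert from UTC-2).
Sven ∩ Mei: 08:40-14:35, 21:40-22:00.
Sven ∩ Mei ∩ Teo: 09:40-14:35.
Sven ∩ Mei ∩ Teo ∩ Viktor: 09:40-14:35.
Sven ∩ Mei ∩ Teo ∩ Viktor ∩ Dmitri: 09:40-14:35.
Sven ∩ Mei ∩ Teo ∩ Viktor ∩ Dmitri ∩ Emeka: 09:40-14:35.
Those are the intersection windows.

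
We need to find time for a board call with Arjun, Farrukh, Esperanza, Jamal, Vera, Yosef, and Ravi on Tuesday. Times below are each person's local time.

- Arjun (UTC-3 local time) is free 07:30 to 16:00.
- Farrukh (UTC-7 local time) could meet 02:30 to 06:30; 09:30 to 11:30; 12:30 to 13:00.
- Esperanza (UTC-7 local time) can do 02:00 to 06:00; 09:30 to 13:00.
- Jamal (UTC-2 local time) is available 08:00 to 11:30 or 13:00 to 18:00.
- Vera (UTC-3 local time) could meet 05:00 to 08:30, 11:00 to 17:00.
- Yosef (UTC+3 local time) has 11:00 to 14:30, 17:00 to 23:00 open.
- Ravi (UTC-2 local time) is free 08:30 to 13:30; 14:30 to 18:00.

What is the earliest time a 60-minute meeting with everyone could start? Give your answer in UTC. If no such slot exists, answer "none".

10:30

Arjun in UTC: 10:30-19:00 (add 3h to convert from UTC-3).
Farrukh in UTC: 09:30-13:30, 16:30-18:30, 19:30-20:00 (add 7h to convert from UTC-7).
Esperanza in UTC: 09:00-13:00, 16:30-20:00 (add 7h to convert from UTC-7).
Jamal in UTC: 10:00-13:30, 15:00-20:00 (add 2h to convert from UTC-2).
Vera in UTC: 08:00-11:30, 14:00-20:00 (add 3h to convert from UTC-3).
Yosef in UTC: 08:00-11:30, 14:00-20:00 (subtract 3h to convert from UTC+3).
Ravi in UTC: 10:30-15:30, 16:30-20:00 (add 2h to convert from UTC-2).
Arjun ∩ Farrukh: 10:30-13:30, 16:30-18:30.
Arjun ∩ Farrukh ∩ Esperanza: 10:30-13:00, 16:30-18:30.
Arjun ∩ Farrukh ∩ Esperanza ∩ Jamal: 10:30-13:00, 16:30-18:30.
Arjun ∩ Farrukh ∩ Esperanza ∩ Jamal ∩ Vera: 10:30-11:30, 16:30-18:30.
Arjun ∩ Farrukh ∩ Esperanza ∩ Jamal ∩ Vera ∩ Yosef: 10:30-11:30, 16:30-18:30.
Arjun ∩ Farrukh ∩ Esperanza ∩ Jamal ∩ Vera ∩ Yosef ∩ Ravi: 10:30-11:30, 16:30-18:30.
The first common window of at least 60 minutes is 10:30-11:30, so the earliest start is 10:30.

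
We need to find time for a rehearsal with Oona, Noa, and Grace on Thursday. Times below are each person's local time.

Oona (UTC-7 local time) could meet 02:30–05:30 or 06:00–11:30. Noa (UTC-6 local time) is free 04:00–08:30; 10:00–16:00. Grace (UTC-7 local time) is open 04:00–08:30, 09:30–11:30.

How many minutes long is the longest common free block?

Oona in UTC: 09:30-12:30, 13:00-18:30 (add 7h to convert from UTC-7).
Noa in UTC: 10:00-14:30, 16:00-22:00 (add 6h to convert from UTC-6).
Grace in UTC: 11:00-15:30, 16:30-18:30 (add 7h to convert from UTC-7).
Oona ∩ Noa: 10:00-12:30, 13:00-14:30, 16:00-18:30.
Oona ∩ Noa ∩ Grace: 11:00-12:30, 13:00-14:30, 16:30-18:30.
Those are the intersection windows.
The longest is 16:30-18:30 at 120 minutes.

120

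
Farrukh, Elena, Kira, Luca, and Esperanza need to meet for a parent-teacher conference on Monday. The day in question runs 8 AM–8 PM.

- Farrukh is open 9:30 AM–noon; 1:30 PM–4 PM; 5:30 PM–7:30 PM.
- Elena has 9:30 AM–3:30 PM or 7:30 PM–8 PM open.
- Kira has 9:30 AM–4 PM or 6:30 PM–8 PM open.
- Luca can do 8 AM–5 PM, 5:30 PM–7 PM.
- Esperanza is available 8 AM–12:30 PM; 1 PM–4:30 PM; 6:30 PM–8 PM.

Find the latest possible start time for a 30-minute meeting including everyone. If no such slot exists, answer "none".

Farrukh ∩ Elena: 09:30-12:00, 13:30-15:30.
Farrukh ∩ Elena ∩ Kira: 09:30-12:00, 13:30-15:30.
Farrukh ∩ Elena ∩ Kira ∩ Luca: 09:30-12:00, 13:30-15:30.
Farrukh ∩ Elena ∩ Kira ∩ Luca ∩ Esperanza: 09:30-12:00, 13:30-15:30.
The last common window of at least 30 minutes is 13:30-15:30; a 30-minute meeting can start as late as 15:00 and still end by 15:30.

15:00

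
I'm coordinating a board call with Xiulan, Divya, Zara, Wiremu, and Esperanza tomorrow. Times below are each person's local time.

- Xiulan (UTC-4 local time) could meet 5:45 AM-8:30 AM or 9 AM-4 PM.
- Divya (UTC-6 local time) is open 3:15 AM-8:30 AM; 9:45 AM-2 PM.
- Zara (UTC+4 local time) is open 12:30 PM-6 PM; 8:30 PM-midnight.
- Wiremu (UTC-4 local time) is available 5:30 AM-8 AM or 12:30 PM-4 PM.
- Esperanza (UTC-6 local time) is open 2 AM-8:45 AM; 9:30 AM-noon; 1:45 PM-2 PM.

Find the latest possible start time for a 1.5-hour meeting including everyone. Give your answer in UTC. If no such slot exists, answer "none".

16:30

Xiulan in UTC: 09:45-12:30, 13:00-20:00 (add 4h to convert from UTC-4).
Divya in UTC: 09:15-14:30, 15:45-20:00 (add 6h to convert from UTC-6).
Zara in UTC: 08:30-14:00, 16:30-20:00 (subtract 4h to convert from UTC+4).
Wiremu in UTC: 09:30-12:00, 16:30-20:00 (add 4h to convert from UTC-4).
Esperanza in UTC: 08:00-14:45, 15:30-18:00, 19:45-20:00 (add 6h to convert from UTC-6).
Xiulan ∩ Divya: 09:45-12:30, 13:00-14:30, 15:45-20:00.
Xiulan ∩ Divya ∩ Zara: 09:45-12:30, 13:00-14:00, 16:30-20:00.
Xiulan ∩ Divya ∩ Zara ∩ Wiremu: 09:45-12:00, 16:30-20:00.
Xiulan ∩ Divya ∩ Zara ∩ Wiremu ∩ Esperanza: 09:45-12:00, 16:30-18:00, 19:45-20:00.
Those are the intersection windows.
The last common window of at least 90 minutes is 16:30-18:00; a 90-minute meeting can start as late as 16:30 and still end by 18:00.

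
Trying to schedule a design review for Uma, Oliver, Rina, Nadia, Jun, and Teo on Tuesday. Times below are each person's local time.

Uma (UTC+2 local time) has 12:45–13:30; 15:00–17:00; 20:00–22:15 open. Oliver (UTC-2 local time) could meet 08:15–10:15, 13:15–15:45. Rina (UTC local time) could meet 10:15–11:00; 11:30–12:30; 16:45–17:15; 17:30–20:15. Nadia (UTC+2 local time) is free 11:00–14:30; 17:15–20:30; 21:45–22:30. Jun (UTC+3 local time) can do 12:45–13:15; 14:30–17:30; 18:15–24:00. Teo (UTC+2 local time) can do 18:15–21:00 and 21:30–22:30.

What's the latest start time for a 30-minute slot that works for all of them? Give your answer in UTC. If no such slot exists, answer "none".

Uma in UTC: 10:45-11:30, 13:00-15:00, 18:00-20:15 (subtract 2h to convert from UTC+2).
Oliver in UTC: 10:15-12:15, 15:15-17:45 (add 2h to convert from UTC-2).
Rina in UTC: 10:15-11:00, 11:30-12:30, 16:45-17:15, 17:30-20:15.
Nadia in UTC: 09:00-12:30, 15:15-18:30, 19:45-20:30 (subtract 2h to convert from UTC+2).
Jun in UTC: 09:45-10:15, 11:30-14:30, 15:15-21:00 (subtract 3h to convert from UTC+3).
Teo in UTC: 16:15-19:00, 19:30-20:30 (subtract 2h to convert from UTC+2).
Uma ∩ Oliver: 10:45-11:30.
Uma ∩ Oliver ∩ Rina: 10:45-11:00.
Uma ∩ Oliver ∩ Rina ∩ Nadia: 10:45-11:00.
Uma ∩ Oliver ∩ Rina ∩ Nadia ∩ Jun: ∅.
Uma ∩ Oliver ∩ Rina ∩ Nadia ∩ Jun ∩ Teo: ∅.
There is no time when everyone is free.
No common window is at least 30 minutes long.

none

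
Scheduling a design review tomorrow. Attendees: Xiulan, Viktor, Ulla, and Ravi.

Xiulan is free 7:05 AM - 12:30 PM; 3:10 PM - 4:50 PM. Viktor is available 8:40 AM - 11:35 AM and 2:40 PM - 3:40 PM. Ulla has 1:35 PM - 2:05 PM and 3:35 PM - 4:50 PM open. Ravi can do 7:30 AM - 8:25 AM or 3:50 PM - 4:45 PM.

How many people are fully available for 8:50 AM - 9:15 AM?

Xiulan and Viktor can make the full 08:50-09:15 slot — that's 2.

2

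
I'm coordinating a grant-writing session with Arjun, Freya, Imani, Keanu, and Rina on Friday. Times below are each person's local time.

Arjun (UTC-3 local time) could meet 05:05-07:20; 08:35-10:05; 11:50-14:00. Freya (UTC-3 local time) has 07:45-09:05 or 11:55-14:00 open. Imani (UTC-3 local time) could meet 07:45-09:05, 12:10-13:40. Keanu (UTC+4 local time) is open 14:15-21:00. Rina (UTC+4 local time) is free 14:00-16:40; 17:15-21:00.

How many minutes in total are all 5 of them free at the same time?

Arjun in UTC: 08:05-10:20, 11:35-13:05, 14:50-17:00 (add 3h to convert from UTC-3).
Freya in UTC: 10:45-12:05, 14:55-17:00 (add 3h to convert from UTC-3).
Imani in UTC: 10:45-12:05, 15:10-16:40 (add 3h to convert from UTC-3).
Keanu in UTC: 10:15-17:00 (subtract 4h to convert from UTC+4).
Rina in UTC: 10:00-12:40, 13:15-17:00 (subtract 4h to convert from UTC+4).
Arjun ∩ Freya: 11:35-12:05, 14:55-17:00.
Arjun ∩ Freya ∩ Imani: 11:35-12:05, 15:10-16:40.
Arjun ∩ Freya ∩ Imani ∩ Keanu: 11:35-12:05, 15:10-16:40.
Arjun ∩ Freya ∩ Imani ∩ Keanu ∩ Rina: 11:35-12:05, 15:10-16:40.
Summing the common windows: 30 + 90 = 120 minutes.

120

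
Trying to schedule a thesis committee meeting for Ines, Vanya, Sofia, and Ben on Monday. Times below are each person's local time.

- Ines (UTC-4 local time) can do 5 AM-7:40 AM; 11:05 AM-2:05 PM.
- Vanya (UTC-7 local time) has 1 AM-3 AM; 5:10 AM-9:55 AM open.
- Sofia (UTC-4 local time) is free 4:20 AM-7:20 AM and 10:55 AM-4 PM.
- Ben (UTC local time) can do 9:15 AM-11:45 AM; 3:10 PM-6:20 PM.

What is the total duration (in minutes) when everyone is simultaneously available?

Ines in UTC: 09:00-11:40, 15:05-18:05 (add 4h to convert from UTC-4).
Vanya in UTC: 08:00-10:00, 12:10-16:55 (add 7h to convert from UTC-7).
Sofia in UTC: 08:20-11:20, 14:55-20:00 (add 4h to convert from UTC-4).
Ben in UTC: 09:15-11:45, 15:10-18:20.
Ines ∩ Vanya: 09:00-10:00, 15:05-16:55.
Ines ∩ Vanya ∩ Sofia: 09:00-10:00, 15:05-16:55.
Ines ∩ Vanya ∩ Sofia ∩ Ben: 09:15-10:00, 15:10-16:55.
So the common availability across everyone is 09:15-10:00, 15:10-16:55.
Summing the common windows: 45 + 105 = 150 minutes.

150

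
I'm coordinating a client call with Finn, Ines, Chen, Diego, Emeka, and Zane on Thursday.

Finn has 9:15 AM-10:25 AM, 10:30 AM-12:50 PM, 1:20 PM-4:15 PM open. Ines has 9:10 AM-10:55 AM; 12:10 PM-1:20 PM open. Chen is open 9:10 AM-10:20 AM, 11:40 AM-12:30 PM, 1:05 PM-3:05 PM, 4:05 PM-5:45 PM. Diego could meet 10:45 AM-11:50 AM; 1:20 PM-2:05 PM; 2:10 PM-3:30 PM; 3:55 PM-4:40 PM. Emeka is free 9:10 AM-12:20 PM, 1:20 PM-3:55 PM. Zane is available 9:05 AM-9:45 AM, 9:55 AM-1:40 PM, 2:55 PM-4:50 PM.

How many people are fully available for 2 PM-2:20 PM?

3

Finn, Chen, and Emeka can make the full 14:00-14:20 slot — that's 3.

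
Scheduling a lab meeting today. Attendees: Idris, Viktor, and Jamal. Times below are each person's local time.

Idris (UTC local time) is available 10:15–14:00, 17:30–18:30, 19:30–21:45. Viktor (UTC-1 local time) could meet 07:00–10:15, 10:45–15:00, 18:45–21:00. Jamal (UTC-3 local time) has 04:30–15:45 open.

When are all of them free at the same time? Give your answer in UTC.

Idris in UTC: 10:15-14:00, 17:30-18:30, 19:30-21:45.
Viktor in UTC: 08:00-11:15, 11:45-16:00, 19:45-22:00 (add 1h to convert from UTC-1).
Jamal in UTC: 07:30-18:45 (add 3h to convert from UTC-3).
Idris ∩ Viktor: 10:15-11:15, 11:45-14:00, 19:45-21:45.
Idris ∩ Viktor ∩ Jamal: 10:15-11:15, 11:45-14:00.

10:15-11:15, 11:45-14:00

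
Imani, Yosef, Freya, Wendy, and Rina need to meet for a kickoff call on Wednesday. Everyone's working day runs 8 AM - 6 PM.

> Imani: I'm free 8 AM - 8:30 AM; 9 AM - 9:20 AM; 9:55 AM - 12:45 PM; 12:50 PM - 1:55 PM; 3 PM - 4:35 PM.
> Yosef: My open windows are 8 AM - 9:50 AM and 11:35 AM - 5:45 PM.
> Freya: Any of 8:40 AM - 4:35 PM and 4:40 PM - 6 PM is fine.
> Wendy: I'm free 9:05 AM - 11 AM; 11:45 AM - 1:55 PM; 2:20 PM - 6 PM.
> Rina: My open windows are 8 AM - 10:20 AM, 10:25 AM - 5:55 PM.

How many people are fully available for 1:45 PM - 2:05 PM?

3

Yosef, Freya, and Rina can make the full 13:45-14:05 slot — that's 3.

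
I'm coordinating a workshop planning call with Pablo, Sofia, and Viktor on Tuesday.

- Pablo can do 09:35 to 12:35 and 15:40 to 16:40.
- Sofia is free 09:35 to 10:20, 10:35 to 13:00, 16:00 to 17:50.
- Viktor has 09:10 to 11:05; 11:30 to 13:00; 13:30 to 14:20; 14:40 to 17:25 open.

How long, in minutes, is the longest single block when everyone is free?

Pablo ∩ Sofia: 09:35-10:20, 10:35-12:35, 16:00-16:40.
Pablo ∩ Sofia ∩ Viktor: 09:35-10:20, 10:35-11:05, 11:30-12:35, 16:00-16:40.
The longest is 11:30-12:35 at 65 minutes.

65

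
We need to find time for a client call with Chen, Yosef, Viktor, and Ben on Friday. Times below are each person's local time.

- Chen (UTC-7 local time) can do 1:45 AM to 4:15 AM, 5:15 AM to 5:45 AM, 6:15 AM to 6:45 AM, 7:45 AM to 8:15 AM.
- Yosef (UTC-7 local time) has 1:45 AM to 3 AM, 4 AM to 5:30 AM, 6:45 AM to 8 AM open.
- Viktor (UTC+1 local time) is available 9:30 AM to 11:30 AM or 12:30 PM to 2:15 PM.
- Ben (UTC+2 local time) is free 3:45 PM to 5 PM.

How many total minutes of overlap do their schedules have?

0

Chen in UTC: 08:45-11:15, 12:15-12:45, 13:15-13:45, 14:45-15:15 (add 7h to convert from UTC-7).
Yosef in UTC: 08:45-10:00, 11:00-12:30, 13:45-15:00 (add 7h to convert from UTC-7).
Viktor in UTC: 08:30-10:30, 11:30-13:15 (subtract 1h to convert from UTC+1).
Ben in UTC: 13:45-15:00 (subtract 2h to convert from UTC+2).
Chen ∩ Yosef: 08:45-10:00, 11:00-11:15, 12:15-12:30, 14:45-15:00.
Chen ∩ Yosef ∩ Viktor: 08:45-10:00, 12:15-12:30.
Chen ∩ Yosef ∩ Viktor ∩ Ben: ∅.
There is no time when everyone is free.
There is no common window, so the total is 0 minutes.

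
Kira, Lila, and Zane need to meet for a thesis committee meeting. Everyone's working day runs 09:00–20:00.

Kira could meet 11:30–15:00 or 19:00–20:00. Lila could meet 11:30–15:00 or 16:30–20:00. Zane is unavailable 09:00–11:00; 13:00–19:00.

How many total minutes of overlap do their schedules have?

150

Kira free: 11:30-15:00, 19:00-20:00.
Lila free: 11:30-15:00, 16:30-20:00.
Zane free: 11:00-13:00, 19:00-20:00 (invert busy blocks within the working day).
Kira ∩ Lila: 11:30-15:00, 19:00-20:00.
Kira ∩ Lila ∩ Zane: 11:30-13:00, 19:00-20:00.
Summing the common windows: 90 + 60 = 150 minutes.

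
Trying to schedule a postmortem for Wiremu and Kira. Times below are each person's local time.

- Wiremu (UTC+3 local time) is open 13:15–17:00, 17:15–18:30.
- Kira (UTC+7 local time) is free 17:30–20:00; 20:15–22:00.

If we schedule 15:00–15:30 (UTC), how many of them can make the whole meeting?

1

Wiremu in UTC: 10:15-14:00, 14:15-15:30 (subtract 3h to convert from UTC+3).
Kira in UTC: 10:30-13:00, 13:15-15:00 (subtract 7h to convert from UTC+7).
Wiremu can make the full 15:00-15:30 slot — that's 1.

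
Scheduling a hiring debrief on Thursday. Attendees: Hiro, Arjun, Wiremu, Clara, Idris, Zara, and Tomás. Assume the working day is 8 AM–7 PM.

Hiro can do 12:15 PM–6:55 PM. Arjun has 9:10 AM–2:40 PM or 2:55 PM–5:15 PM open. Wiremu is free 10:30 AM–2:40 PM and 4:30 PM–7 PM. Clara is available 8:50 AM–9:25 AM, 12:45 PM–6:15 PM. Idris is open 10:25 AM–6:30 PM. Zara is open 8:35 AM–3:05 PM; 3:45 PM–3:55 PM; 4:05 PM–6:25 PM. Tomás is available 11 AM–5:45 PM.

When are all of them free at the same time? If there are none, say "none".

12:45-14:40, 16:30-17:15

Hiro ∩ Arjun: 12:15-14:40, 14:55-17:15.
Hiro ∩ Arjun ∩ Wiremu: 12:15-14:40, 16:30-17:15.
Hiro ∩ Arjun ∩ Wiremu ∩ Clara: 12:45-14:40, 16:30-17:15.
Hiro ∩ Arjun ∩ Wiremu ∩ Clara ∩ Idris: 12:45-14:40, 16:30-17:15.
Hiro ∩ Arjun ∩ Wiremu ∩ Clara ∩ Idris ∩ Zara: 12:45-14:40, 16:30-17:15.
Hiro ∩ Arjun ∩ Wiremu ∩ Clara ∩ Idris ∩ Zara ∩ Tomás: 12:45-14:40, 16:30-17:15.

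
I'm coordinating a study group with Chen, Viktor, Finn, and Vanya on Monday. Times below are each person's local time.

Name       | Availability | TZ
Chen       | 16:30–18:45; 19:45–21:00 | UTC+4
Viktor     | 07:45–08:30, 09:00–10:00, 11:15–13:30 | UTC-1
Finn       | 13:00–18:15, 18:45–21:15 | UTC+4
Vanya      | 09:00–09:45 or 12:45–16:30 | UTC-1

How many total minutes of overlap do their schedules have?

30

Chen in UTC: 12:30-14:45, 15:45-17:00 (subtract 4h to convert from UTC+4).
Viktor in UTC: 08:45-09:30, 10:00-11:00, 12:15-14:30 (add 1h to convert from UTC-1).
Finn in UTC: 09:00-14:15, 14:45-17:15 (subtract 4h to convert from UTC+4).
Vanya in UTC: 10:00-10:45, 13:45-17:30 (add 1h to convert from UTC-1).
Chen ∩ Viktor: 12:30-14:30.
Chen ∩ Viktor ∩ Finn: 12:30-14:15.
Chen ∩ Viktor ∩ Finn ∩ Vanya: 13:45-14:15.
That's a single block of 30 minutes.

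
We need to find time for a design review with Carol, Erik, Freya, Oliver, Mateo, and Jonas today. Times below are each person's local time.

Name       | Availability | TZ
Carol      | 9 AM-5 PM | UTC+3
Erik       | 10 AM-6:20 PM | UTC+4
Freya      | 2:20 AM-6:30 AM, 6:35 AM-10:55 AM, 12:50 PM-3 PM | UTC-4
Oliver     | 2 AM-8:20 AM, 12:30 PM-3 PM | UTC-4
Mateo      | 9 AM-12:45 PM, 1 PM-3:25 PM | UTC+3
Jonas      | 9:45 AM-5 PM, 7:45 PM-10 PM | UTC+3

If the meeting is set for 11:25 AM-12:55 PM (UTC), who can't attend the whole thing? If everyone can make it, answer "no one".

Carol in UTC: 06:00-14:00 (subtract 3h to convert from UTC+3).
Erik in UTC: 06:00-14:20 (subtract 4h to convert from UTC+4).
Freya in UTC: 06:20-10:30, 10:35-14:55, 16:50-19:00 (add 4h to convert from UTC-4).
Oliver in UTC: 06:00-12:20, 16:30-19:00 (add 4h to convert from UTC-4).
Mateo in UTC: 06:00-09:45, 10:00-12:25 (subtract 3h to convert from UTC+3).
Jonas in UTC: 06:45-14:00, 16:45-19:00 (subtract 3h to convert from UTC+3).
Carol: free for 11:25-12:55. Erik: free for 11:25-12:55. Freya: free for 11:25-12:55. Oliver: not fully free for 11:25-12:55. Mateo: not fully free for 11:25-12:55. Jonas: free for 11:25-12:55.

Mateo, Oliver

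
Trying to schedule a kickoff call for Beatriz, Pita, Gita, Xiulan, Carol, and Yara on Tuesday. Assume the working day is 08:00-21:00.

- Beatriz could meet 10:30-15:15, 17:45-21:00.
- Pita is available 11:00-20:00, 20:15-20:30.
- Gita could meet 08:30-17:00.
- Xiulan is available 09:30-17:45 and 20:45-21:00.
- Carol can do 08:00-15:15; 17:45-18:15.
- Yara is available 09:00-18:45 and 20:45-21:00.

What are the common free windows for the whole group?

Beatriz ∩ Pita: 11:00-15:15, 17:45-20:00, 20:15-20:30.
Beatriz ∩ Pita ∩ Gita: 11:00-15:15.
Beatriz ∩ Pita ∩ Gita ∩ Xiulan: 11:00-15:15.
Beatriz ∩ Pita ∩ Gita ∩ Xiulan ∩ Carol: 11:00-15:15.
Beatriz ∩ Pita ∩ Gita ∩ Xiulan ∩ Carol ∩ Yara: 11:00-15:15.

11:00-15:15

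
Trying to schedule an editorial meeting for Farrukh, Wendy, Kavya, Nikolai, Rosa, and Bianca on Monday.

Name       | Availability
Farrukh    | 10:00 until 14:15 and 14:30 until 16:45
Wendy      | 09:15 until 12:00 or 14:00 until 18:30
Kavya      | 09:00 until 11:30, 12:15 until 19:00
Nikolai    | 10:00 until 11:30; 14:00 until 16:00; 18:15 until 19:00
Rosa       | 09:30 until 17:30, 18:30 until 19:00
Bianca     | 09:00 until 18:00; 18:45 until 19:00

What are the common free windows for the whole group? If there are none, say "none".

10:00-11:30, 14:00-14:15, 14:30-16:00

Farrukh ∩ Wendy: 10:00-12:00, 14:00-14:15, 14:30-16:45.
Farrukh ∩ Wendy ∩ Kavya: 10:00-11:30, 14:00-14:15, 14:30-16:45.
Farrukh ∩ Wendy ∩ Kavya ∩ Nikolai: 10:00-11:30, 14:00-14:15, 14:30-16:00.
Farrukh ∩ Wendy ∩ Kavya ∩ Nikolai ∩ Rosa: 10:00-11:30, 14:00-14:15, 14:30-16:00.
Farrukh ∩ Wendy ∩ Kavya ∩ Nikolai ∩ Rosa ∩ Bianca: 10:00-11:30, 14:00-14:15, 14:30-16:00.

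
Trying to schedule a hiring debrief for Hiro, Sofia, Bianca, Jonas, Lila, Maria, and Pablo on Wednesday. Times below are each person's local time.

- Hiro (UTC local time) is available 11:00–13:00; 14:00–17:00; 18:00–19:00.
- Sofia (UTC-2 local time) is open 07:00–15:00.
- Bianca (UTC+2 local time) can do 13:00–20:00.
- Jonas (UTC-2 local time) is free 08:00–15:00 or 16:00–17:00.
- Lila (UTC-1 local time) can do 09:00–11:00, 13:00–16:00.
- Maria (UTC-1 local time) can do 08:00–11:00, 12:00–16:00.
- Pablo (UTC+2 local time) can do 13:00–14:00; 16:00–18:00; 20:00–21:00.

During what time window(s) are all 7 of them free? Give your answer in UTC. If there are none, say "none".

11:00-12:00, 14:00-16:00

Hiro in UTC: 11:00-13:00, 14:00-17:00, 18:00-19:00.
Sofia in UTC: 09:00-17:00 (add 2h to convert from UTC-2).
Bianca in UTC: 11:00-18:00 (subtract 2h to convert from UTC+2).
Jonas in UTC: 10:00-17:00, 18:00-19:00 (add 2h to convert from UTC-2).
Lila in UTC: 10:00-12:00, 14:00-17:00 (add 1h to convert from UTC-1).
Maria in UTC: 09:00-12:00, 13:00-17:00 (add 1h to convert from UTC-1).
Pablo in UTC: 11:00-12:00, 14:00-16:00, 18:00-19:00 (subtract 2h to convert from UTC+2).
Hiro ∩ Sofia: 11:00-13:00, 14:00-17:00.
Hiro ∩ Sofia ∩ Bianca: 11:00-13:00, 14:00-17:00.
Hiro ∩ Sofia ∩ Bianca ∩ Jonas: 11:00-13:00, 14:00-17:00.
Hiro ∩ Sofia ∩ Bianca ∩ Jonas ∩ Lila: 11:00-12:00, 14:00-17:00.
Hiro ∩ Sofia ∩ Bianca ∩ Jonas ∩ Lila ∩ Maria: 11:00-12:00, 14:00-17:00.
Hiro ∩ Sofia ∩ Bianca ∩ Jonas ∩ Lila ∩ Maria ∩ Pablo: 11:00-12:00, 14:00-16:00.
So the common availability across everyone is 11:00-12:00, 14:00-16:00.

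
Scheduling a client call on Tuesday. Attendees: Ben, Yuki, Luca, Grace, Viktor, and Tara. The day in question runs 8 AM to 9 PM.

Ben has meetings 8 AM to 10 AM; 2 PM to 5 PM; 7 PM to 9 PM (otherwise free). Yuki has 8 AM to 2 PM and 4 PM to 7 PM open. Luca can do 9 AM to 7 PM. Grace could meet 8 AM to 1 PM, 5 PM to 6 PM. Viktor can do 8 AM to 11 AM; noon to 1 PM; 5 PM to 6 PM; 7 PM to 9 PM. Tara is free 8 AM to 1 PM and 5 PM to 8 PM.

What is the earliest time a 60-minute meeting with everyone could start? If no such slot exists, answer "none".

10:00

Ben free: 10:00-14:00, 17:00-19:00 (invert busy blocks within the working day).
Yuki free: 08:00-14:00, 16:00-19:00.
Luca free: 09:00-19:00.
Grace free: 08:00-13:00, 17:00-18:00.
Viktor free: 08:00-11:00, 12:00-13:00, 17:00-18:00, 19:00-21:00.
Tara free: 08:00-13:00, 17:00-20:00.
Ben ∩ Yuki: 10:00-14:00, 17:00-19:00.
Ben ∩ Yuki ∩ Luca: 10:00-14:00, 17:00-19:00.
Ben ∩ Yuki ∩ Luca ∩ Grace: 10:00-13:00, 17:00-18:00.
Ben ∩ Yuki ∩ Luca ∩ Grace ∩ Viktor: 10:00-11:00, 12:00-13:00, 17:00-18:00.
Ben ∩ Yuki ∩ Luca ∩ Grace ∩ Viktor ∩ Tara: 10:00-11:00, 12:00-13:00, 17:00-18:00.
The first common window of at least 60 minutes is 10:00-11:00, so the earliest start is 10:00.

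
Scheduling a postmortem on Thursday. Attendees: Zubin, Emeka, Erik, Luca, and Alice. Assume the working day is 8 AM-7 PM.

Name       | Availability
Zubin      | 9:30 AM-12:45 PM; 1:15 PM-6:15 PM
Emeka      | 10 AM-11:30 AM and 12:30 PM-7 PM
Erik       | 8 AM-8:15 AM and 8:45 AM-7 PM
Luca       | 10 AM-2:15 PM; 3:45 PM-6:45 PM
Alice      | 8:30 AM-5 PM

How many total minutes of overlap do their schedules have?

240

Zubin ∩ Emeka: 10:00-11:30, 12:30-12:45, 13:15-18:15.
Zubin ∩ Emeka ∩ Erik: 10:00-11:30, 12:30-12:45, 13:15-18:15.
Zubin ∩ Emeka ∩ Erik ∩ Luca: 10:00-11:30, 12:30-12:45, 13:15-14:15, 15:45-18:15.
Zubin ∩ Emeka ∩ Erik ∩ Luca ∩ Alice: 10:00-11:30, 12:30-12:45, 13:15-14:15, 15:45-17:00.
So the common availability across everyone is 10:00-11:30, 12:30-12:45, 13:15-14:15, 15:45-17:00.
Summing the common windows: 90 + 15 + 60 + 75 = 240 minutes.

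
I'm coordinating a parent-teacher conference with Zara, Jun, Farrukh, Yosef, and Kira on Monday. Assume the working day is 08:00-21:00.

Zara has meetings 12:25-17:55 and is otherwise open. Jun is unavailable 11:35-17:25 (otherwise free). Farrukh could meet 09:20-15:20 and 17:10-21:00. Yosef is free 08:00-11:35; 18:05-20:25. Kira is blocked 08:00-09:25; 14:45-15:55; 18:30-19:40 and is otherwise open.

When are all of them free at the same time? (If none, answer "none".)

09:25-11:35, 18:05-18:30, 19:40-20:25

Zara free: 08:00-12:25, 17:55-21:00 (invert busy blocks within the working day).
Jun free: 08:00-11:35, 17:25-21:00 (invert busy blocks within the working day).
Farrukh free: 09:20-15:20, 17:10-21:00.
Yosef free: 08:00-11:35, 18:05-20:25.
Kira free: 09:25-14:45, 15:55-18:30, 19:40-21:00 (invert busy blocks within the working day).
Zara ∩ Jun: 08:00-11:35, 17:55-21:00.
Zara ∩ Jun ∩ Farrukh: 09:20-11:35, 17:55-21:00.
Zara ∩ Jun ∩ Farrukh ∩ Yosef: 09:20-11:35, 18:05-20:25.
Zara ∩ Jun ∩ Farrukh ∩ Yosef ∩ Kira: 09:25-11:35, 18:05-18:30, 19:40-20:25.
Those are the intersection windows.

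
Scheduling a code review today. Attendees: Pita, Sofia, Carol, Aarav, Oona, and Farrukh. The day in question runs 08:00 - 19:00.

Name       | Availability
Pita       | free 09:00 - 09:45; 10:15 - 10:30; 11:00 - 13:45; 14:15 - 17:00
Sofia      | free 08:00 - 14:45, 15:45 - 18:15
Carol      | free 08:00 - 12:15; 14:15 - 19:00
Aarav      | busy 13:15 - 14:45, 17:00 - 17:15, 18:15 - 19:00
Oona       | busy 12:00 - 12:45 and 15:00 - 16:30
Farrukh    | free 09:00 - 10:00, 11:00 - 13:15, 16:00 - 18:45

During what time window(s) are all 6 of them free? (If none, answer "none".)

Pita free: 09:00-09:45, 10:15-10:30, 11:00-13:45, 14:15-17:00.
Sofia free: 08:00-14:45, 15:45-18:15.
Carol free: 08:00-12:15, 14:15-19:00.
Aarav free: 08:00-13:15, 14:45-17:00, 17:15-18:15 (invert busy blocks within the working day).
Oona free: 08:00-12:00, 12:45-15:00, 16:30-19:00 (invert busy blocks within the working day).
Farrukh free: 09:00-10:00, 11:00-13:15, 16:00-18:45.
Pita ∩ Sofia: 09:00-09:45, 10:15-10:30, 11:00-13:45, 14:15-14:45, 15:45-17:00.
Pita ∩ Sofia ∩ Carol: 09:00-09:45, 10:15-10:30, 11:00-12:15, 14:15-14:45, 15:45-17:00.
Pita ∩ Sofia ∩ Carol ∩ Aarav: 09:00-09:45, 10:15-10:30, 11:00-12:15, 15:45-17:00.
Pita ∩ Sofia ∩ Carol ∩ Aarav ∩ Oona: 09:00-09:45, 10:15-10:30, 11:00-12:00, 16:30-17:00.
Pita ∩ Sofia ∩ Carol ∩ Aarav ∩ Oona ∩ Farrukh: 09:00-09:45, 11:00-12:00, 16:30-17:00.
So the common availability across everyone is 09:00-09:45, 11:00-12:00, 16:30-17:00.

09:00-09:45, 11:00-12:00, 16:30-17:00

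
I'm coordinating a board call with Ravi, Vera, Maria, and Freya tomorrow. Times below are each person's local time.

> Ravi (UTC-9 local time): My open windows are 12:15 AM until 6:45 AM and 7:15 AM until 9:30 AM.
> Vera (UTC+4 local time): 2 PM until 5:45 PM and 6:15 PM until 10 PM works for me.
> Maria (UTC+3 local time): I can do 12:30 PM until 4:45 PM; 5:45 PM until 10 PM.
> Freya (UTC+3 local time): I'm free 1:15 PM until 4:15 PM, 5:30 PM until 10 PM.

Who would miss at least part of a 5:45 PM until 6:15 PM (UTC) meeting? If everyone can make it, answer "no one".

Vera

Ravi in UTC: 09:15-15:45, 16:15-18:30 (add 9h to convert from UTC-9).
Vera in UTC: 10:00-13:45, 14:15-18:00 (subtract 4h to convert from UTC+4).
Maria in UTC: 09:30-13:45, 14:45-19:00 (subtract 3h to convert from UTC+3).
Freya in UTC: 10:15-13:15, 14:30-19:00 (subtract 3h to convert from UTC+3).
Ravi: free for 17:45-18:15. Vera: not fully free for 17:45-18:15. Maria: free for 17:45-18:15. Freya: free for 17:45-18:15.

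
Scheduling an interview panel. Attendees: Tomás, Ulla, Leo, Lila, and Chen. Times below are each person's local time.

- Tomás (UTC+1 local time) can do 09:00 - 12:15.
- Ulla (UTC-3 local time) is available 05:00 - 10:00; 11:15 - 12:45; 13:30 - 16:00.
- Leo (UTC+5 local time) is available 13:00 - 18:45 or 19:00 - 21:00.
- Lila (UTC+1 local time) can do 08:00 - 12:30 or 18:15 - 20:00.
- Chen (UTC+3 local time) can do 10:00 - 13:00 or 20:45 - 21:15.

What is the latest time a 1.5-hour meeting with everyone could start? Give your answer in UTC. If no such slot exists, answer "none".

Tomás in UTC: 08:00-11:15 (subtract 1h to convert from UTC+1).
Ulla in UTC: 08:00-13:00, 14:15-15:45, 16:30-19:00 (add 3h to convert from UTC-3).
Leo in UTC: 08:00-13:45, 14:00-16:00 (subtract 5h to convert from UTC+5).
Lila in UTC: 07:00-11:30, 17:15-19:00 (subtract 1h to convert from UTC+1).
Chen in UTC: 07:00-10:00, 17:45-18:15 (subtract 3h to convert from UTC+3).
Tomás ∩ Ulla: 08:00-11:15.
Tomás ∩ Ulla ∩ Leo: 08:00-11:15.
Tomás ∩ Ulla ∩ Leo ∩ Lila: 08:00-11:15.
Tomás ∩ Ulla ∩ Leo ∩ Lila ∩ Chen: 08:00-10:00.
Those are the intersection windows.
The last common window of at least 90 minutes is 08:00-10:00; a 90-minute meeting can start as late as 08:30 and still end by 10:00.

08:30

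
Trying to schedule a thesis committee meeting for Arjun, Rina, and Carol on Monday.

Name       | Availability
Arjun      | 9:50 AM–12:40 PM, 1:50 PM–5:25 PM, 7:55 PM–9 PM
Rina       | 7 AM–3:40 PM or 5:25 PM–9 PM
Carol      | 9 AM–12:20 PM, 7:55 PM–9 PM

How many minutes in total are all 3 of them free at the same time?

215

Arjun ∩ Rina: 09:50-12:40, 13:50-15:40, 19:55-21:00.
Arjun ∩ Rina ∩ Carol: 09:50-12:20, 19:55-21:00.
Summing the common windows: 150 + 65 = 215 minutes.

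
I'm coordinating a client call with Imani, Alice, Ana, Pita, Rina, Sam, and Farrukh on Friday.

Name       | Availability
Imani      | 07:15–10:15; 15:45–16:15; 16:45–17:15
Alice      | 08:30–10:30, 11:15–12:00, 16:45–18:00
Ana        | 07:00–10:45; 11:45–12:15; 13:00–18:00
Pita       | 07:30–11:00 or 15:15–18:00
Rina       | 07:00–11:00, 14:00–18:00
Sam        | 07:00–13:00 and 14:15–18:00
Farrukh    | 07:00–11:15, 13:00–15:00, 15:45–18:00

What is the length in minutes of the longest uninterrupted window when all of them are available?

Imani ∩ Alice: 08:30-10:15, 16:45-17:15.
Imani ∩ Alice ∩ Ana: 08:30-10:15, 16:45-17:15.
Imani ∩ Alice ∩ Ana ∩ Pita: 08:30-10:15, 16:45-17:15.
Imani ∩ Alice ∩ Ana ∩ Pita ∩ Rina: 08:30-10:15, 16:45-17:15.
Imani ∩ Alice ∩ Ana ∩ Pita ∩ Rina ∩ Sam: 08:30-10:15, 16:45-17:15.
Imani ∩ Alice ∩ Ana ∩ Pita ∩ Rina ∩ Sam ∩ Farrukh: 08:30-10:15, 16:45-17:15.
Those are the intersection windows.
The longest is 08:30-10:15 at 105 minutes.

105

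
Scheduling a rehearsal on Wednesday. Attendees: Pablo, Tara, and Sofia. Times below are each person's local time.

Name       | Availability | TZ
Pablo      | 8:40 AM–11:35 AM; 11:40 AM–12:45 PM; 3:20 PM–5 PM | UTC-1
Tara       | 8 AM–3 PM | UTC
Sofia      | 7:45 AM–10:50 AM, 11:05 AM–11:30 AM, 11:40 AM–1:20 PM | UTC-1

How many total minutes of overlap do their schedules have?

Pablo in UTC: 09:40-12:35, 12:40-13:45, 16:20-18:00 (add 1h to convert from UTC-1).
Tara in UTC: 08:00-15:00.
Sofia in UTC: 08:45-11:50, 12:05-12:30, 12:40-14:20 (add 1h to convert from UTC-1).
Pablo ∩ Tara: 09:40-12:35, 12:40-13:45.
Pablo ∩ Tara ∩ Sofia: 09:40-11:50, 12:05-12:30, 12:40-13:45.
Summing the common windows: 130 + 25 + 65 = 220 minutes.

220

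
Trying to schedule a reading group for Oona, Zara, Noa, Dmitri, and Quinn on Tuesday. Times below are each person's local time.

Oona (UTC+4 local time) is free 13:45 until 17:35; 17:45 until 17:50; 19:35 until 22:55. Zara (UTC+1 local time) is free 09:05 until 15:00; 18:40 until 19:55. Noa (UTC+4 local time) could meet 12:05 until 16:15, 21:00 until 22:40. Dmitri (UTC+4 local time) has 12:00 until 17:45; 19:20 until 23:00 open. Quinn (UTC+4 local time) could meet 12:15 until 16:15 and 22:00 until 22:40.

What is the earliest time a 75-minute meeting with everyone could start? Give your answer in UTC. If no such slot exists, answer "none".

09:45

Oona in UTC: 09:45-13:35, 13:45-13:50, 15:35-18:55 (subtract 4h to convert from UTC+4).
Zara in UTC: 08:05-14:00, 17:40-18:55 (subtract 1h to convert from UTC+1).
Noa in UTC: 08:05-12:15, 17:00-18:40 (subtract 4h to convert from UTC+4).
Dmitri in UTC: 08:00-13:45, 15:20-19:00 (subtract 4h to convert from UTC+4).
Quinn in UTC: 08:15-12:15, 18:00-18:40 (subtract 4h to convert from UTC+4).
Oona ∩ Zara: 09:45-13:35, 13:45-13:50, 17:40-18:55.
Oona ∩ Zara ∩ Noa: 09:45-12:15, 17:40-18:40.
Oona ∩ Zara ∩ Noa ∩ Dmitri: 09:45-12:15, 17:40-18:40.
Oona ∩ Zara ∩ Noa ∩ Dmitri ∩ Quinn: 09:45-12:15, 18:00-18:40.
So the common availability across everyone is 09:45-12:15, 18:00-18:40.
The first common window of at least 75 minutes is 09:45-12:15, so the earliest start is 09:45.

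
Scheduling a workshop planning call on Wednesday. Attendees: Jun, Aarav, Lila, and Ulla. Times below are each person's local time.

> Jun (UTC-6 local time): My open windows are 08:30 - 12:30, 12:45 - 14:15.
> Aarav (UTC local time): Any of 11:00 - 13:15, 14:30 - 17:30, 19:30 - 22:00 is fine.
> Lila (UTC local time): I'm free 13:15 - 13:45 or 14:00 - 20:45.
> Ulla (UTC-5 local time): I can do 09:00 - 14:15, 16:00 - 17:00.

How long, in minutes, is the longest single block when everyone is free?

Jun in UTC: 14:30-18:30, 18:45-20:15 (add 6h to convert from UTC-6).
Aarav in UTC: 11:00-13:15, 14:30-17:30, 19:30-22:00.
Lila in UTC: 13:15-13:45, 14:00-20:45.
Ulla in UTC: 14:00-19:15, 21:00-22:00 (add 5h to convert from UTC-5).
Jun ∩ Aarav: 14:30-17:30, 19:30-20:15.
Jun ∩ Aarav ∩ Lila: 14:30-17:30, 19:30-20:15.
Jun ∩ Aarav ∩ Lila ∩ Ulla: 14:30-17:30.
The longest is 14:30-17:30 at 180 minutes.

180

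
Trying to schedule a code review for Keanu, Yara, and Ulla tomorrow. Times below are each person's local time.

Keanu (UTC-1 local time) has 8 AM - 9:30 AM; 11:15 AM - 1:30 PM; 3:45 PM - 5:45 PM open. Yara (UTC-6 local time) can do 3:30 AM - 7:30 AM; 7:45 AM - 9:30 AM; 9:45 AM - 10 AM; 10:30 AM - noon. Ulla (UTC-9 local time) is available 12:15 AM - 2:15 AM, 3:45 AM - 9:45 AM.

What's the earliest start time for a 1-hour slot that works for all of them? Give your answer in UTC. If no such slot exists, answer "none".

09:30

Keanu in UTC: 09:00-10:30, 12:15-14:30, 16:45-18:45 (add 1h to convert from UTC-1).
Yara in UTC: 09:30-13:30, 13:45-15:30, 15:45-16:00, 16:30-18:00 (add 6h to convert from UTC-6).
Ulla in UTC: 09:15-11:15, 12:45-18:45 (add 9h to convert from UTC-9).
Keanu ∩ Yara: 09:30-10:30, 12:15-13:30, 13:45-14:30, 16:45-18:00.
Keanu ∩ Yara ∩ Ulla: 09:30-10:30, 12:45-13:30, 13:45-14:30, 16:45-18:00.
The first common window of at least 60 minutes is 09:30-10:30, so the earliest start is 09:30.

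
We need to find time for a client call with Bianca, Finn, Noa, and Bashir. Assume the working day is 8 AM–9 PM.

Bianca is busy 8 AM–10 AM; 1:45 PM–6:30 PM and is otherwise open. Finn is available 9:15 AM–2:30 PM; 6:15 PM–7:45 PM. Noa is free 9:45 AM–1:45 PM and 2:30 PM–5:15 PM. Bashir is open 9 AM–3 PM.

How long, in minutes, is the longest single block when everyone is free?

Bianca free: 10:00-13:45, 18:30-21:00 (invert busy blocks within the working day).
Finn free: 09:15-14:30, 18:15-19:45.
Noa free: 09:45-13:45, 14:30-17:15.
Bashir free: 09:00-15:00.
Bianca ∩ Finn: 10:00-13:45, 18:30-19:45.
Bianca ∩ Finn ∩ Noa: 10:00-13:45.
Bianca ∩ Finn ∩ Noa ∩ Bashir: 10:00-13:45.
The longest is 10:00-13:45 at 225 minutes.

225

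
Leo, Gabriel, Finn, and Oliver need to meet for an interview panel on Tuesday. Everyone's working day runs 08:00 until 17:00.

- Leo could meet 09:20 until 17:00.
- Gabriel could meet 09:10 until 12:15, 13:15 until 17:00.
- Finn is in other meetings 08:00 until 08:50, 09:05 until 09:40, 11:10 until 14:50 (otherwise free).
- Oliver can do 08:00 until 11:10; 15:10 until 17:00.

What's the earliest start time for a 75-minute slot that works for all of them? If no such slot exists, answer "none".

Leo free: 09:20-17:00.
Gabriel free: 09:10-12:15, 13:15-17:00.
Finn free: 08:50-09:05, 09:40-11:10, 14:50-17:00 (invert busy blocks within the working day).
Oliver free: 08:00-11:10, 15:10-17:00.
Leo ∩ Gabriel: 09:20-12:15, 13:15-17:00.
Leo ∩ Gabriel ∩ Finn: 09:40-11:10, 14:50-17:00.
Leo ∩ Gabriel ∩ Finn ∩ Oliver: 09:40-11:10, 15:10-17:00.
The first common window of at least 75 minutes is 09:40-11:10, so the earliest start is 09:40.

09:40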